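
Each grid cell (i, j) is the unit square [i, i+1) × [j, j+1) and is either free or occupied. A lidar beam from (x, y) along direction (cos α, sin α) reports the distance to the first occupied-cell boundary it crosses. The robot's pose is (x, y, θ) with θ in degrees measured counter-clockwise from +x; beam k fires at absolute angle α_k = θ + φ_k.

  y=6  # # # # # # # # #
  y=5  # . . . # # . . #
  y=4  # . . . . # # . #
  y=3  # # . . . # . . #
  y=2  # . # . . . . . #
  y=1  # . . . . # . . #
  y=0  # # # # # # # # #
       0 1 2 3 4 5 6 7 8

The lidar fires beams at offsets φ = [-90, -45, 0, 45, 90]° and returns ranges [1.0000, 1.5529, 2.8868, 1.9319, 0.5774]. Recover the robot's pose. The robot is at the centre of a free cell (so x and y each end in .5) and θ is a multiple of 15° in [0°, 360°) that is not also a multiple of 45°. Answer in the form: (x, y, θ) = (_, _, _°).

(x, y, θ) = (7.5, 3.5, 240°)

Enumerate (i+0.5, j+0.5, θ) over the 27 free cells and 16 admissible headings. For each, cast all 5 beams and compare to the given ranges.
  (2.5, 5.5, 195°): beam 1 = 0.5176 ≠ 1.0000 ✗
  (2.5, 1.5, 195°): beam 1 = 0.5176 ≠ 1.0000 ✗
  (4.5, 1.5, 330°): beam 1 = 0.5774 ≠ 1.0000 ✗
  (2.5, 5.5, 75°): beam 1 = 1.5529 ≠ 1.0000 ✗
  …
  (7.5, 3.5, 240°): r_1=1.0000, r_2=1.5529, r_3=2.8868, r_4=1.9319, r_5=0.5774 — all match ✓
No second candidate reproduces the full scan.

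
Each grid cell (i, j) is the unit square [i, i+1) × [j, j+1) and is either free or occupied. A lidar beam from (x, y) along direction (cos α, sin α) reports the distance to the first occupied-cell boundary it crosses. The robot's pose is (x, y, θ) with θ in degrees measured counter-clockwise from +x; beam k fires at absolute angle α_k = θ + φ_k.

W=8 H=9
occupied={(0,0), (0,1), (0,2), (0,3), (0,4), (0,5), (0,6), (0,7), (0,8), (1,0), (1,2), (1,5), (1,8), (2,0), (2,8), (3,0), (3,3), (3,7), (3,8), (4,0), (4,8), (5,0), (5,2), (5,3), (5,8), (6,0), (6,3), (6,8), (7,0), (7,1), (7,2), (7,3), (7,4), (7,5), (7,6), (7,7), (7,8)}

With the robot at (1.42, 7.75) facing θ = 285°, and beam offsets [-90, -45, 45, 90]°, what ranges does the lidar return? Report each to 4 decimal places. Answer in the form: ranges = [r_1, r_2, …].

beam 1: φ=-90°, α=195°
  d=(-0.9659,-0.2588)  start (1,7)  tX=0.4348 tY=2.8978  stride 1/|dx|=1.0353 1/|dy|=3.8637
    cross x-line → (0,7), t=0.4348 (wall)
  → r_1 = 0.4348
beam 2: φ=-45°, α=240°
  d=(-0.5000,-0.8660)  start (1,7)  tX=0.8400 tY=0.8660  stride 1/|dx|=2.0000 1/|dy|=1.1547
    cross x-line → (0,7), t=0.8400 (wall)
  → r_2 = 0.8400
beam 3: φ=45°, α=330°
  d=(0.8660,-0.5000)  start (1,7)  tX=0.6697 tY=1.5000  stride 1/|dx|=1.1547 1/|dy|=2.0000
    cross x-line → (2,7), t=0.6697
    cross y-line → (2,6), t=1.5000
    cross x-line → (3,6), t=1.8244
    cross x-line → (4,6), t=2.9791
    cross y-line → (4,5), t=3.5000
    cross x-line → (5,5), t=4.1338
    cross x-line → (6,5), t=5.2885
    cross y-line → (6,4), t=5.5000
    cross x-line → (7,4), t=6.4432 (wall)
  → r_3 = 6.4432
beam 4: φ=90°, α=15°
  d=(0.9659,0.2588)  start (1,7)  tX=0.6005 tY=0.9659  stride 1/|dx|=1.0353 1/|dy|=3.8637
    cross x-line → (2,7), t=0.6005
    cross y-line → (2,8), t=0.9659 (wall)
  → r_4 = 0.9659

ranges = [0.4348, 0.8400, 6.4432, 0.9659]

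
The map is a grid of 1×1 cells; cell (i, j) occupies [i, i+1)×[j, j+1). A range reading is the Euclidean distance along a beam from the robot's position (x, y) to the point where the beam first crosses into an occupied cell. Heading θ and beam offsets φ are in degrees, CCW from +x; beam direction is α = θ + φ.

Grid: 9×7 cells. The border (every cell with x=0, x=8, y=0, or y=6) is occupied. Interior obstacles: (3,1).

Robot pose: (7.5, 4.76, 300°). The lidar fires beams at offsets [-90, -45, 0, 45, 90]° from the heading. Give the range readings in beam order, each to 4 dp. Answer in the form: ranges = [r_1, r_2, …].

ranges = [7.5056, 3.8926, 1.0000, 0.5176, 0.5774]

beam 1: φ=-90°, α=210°
  dir = (cos 210°, sin 210°) = (-0.8660, -0.5000); from cell (7,4)
  next x-line at t=0.5774, next y-line at t=1.5200; Δt_x=1.1547, Δt_y=2.0000
    x: enter (6,4) at t=0.5774
    y: enter (6,3) at t=1.5200
    x: enter (5,3) at t=1.7321
    x: enter (4,3) at t=2.8868
    y: enter (4,2) at t=3.5200
    x: enter (3,2) at t=4.0415
    x: enter (2,2) at t=5.1962
    y: enter (2,1) at t=5.5200
    x: enter (1,1) at t=6.3509
    x: enter (0,1) at t=7.5056 ← occupied
  → r_1 = 7.5056
beam 2: φ=-45°, α=255°
  dir = (cos 255°, sin 255°) = (-0.2588, -0.9659); from cell (7,4)
  next x-line at t=1.9319, next y-line at t=0.7868; Δt_x=3.8637, Δt_y=1.0353
    y: enter (7,3) at t=0.7868
    y: enter (7,2) at t=1.8221
    x: enter (6,2) at t=1.9319
    y: enter (6,1) at t=2.8574
    y: enter (6,0) at t=3.8926 ← occupied
  → r_2 = 3.8926
beam 3: φ=0°, α=300°
  dir = (cos 300°, sin 300°) = (0.5000, -0.8660); from cell (7,4)
  next x-line at t=1.0000, next y-line at t=0.8776; Δt_x=2.0000, Δt_y=1.1547
    y: enter (7,3) at t=0.8776
    x: enter (8,3) at t=1.0000 ← occupied
  → r_3 = 1.0000
beam 4: φ=45°, α=345°
  dir = (cos 345°, sin 345°) = (0.9659, -0.2588); from cell (7,4)
  next x-line at t=0.5176, next y-line at t=2.9364; Δt_x=1.0353, Δt_y=3.8637
    x: enter (8,4) at t=0.5176 ← occupied
  → r_4 = 0.5176
beam 5: φ=90°, α=30°
  dir = (cos 30°, sin 30°) = (0.8660, 0.5000); from cell (7,4)
  next x-line at t=0.5774, next y-line at t=0.4800; Δt_x=1.1547, Δt_y=2.0000
    y: enter (7,5) at t=0.4800
    x: enter (8,5) at t=0.5774 ← occupied
  → r_5 = 0.5774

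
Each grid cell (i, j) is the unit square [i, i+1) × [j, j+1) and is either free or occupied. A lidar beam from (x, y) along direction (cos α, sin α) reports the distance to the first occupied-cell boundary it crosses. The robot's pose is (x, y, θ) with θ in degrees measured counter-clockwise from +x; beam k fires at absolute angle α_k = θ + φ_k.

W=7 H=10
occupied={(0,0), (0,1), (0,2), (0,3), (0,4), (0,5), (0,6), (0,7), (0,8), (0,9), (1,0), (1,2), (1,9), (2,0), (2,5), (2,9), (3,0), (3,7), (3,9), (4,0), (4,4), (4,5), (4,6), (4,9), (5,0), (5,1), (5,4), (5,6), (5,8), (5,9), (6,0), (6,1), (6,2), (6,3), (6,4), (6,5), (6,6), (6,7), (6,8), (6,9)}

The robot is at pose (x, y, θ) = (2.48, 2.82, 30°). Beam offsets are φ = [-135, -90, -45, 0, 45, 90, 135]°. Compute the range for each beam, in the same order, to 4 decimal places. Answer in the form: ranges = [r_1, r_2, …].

ranges = [1.8842, 2.1016, 3.1682, 2.3600, 4.3275, 2.9600, 0.4969]

beam 1: φ=-135°, α=255°
  cosα=-0.2588 sinα=-0.9659 | (2,2) | tMaxX 1.8546 tMaxY 0.8489 | tΔX 3.8637 tΔY 1.0353
    t=0.8489 [y] (2,1)
    t=1.8546 [x] (1,1)
    t=1.8842 [y] (1,0) — stop
  → r_1 = 1.8842
beam 2: φ=-90°, α=300°
  cosα=0.5000 sinα=-0.8660 | (2,2) | tMaxX 1.0400 tMaxY 0.9469 | tΔX 2.0000 tΔY 1.1547
    t=0.9469 [y] (2,1)
    t=1.0400 [x] (3,1)
    t=2.1016 [y] (3,0) — stop
  → r_2 = 2.1016
beam 3: φ=-45°, α=345°
  cosα=0.9659 sinα=-0.2588 | (2,2) | tMaxX 0.5383 tMaxY 3.1682 | tΔX 1.0353 tΔY 3.8637
    t=0.5383 [x] (3,2)
    t=1.5736 [x] (4,2)
    t=2.6089 [x] (5,2)
    t=3.1682 [y] (5,1) — stop
  → r_3 = 3.1682
beam 4: φ=0°, α=30°
  cosα=0.8660 sinα=0.5000 | (2,2) | tMaxX 0.6004 tMaxY 0.3600 | tΔX 1.1547 tΔY 2.0000
    t=0.3600 [y] (2,3)
    t=0.6004 [x] (3,3)
    t=1.7551 [x] (4,3)
    t=2.3600 [y] (4,4) — stop
  → r_4 = 2.3600
beam 5: φ=45°, α=75°
  cosα=0.2588 sinα=0.9659 | (2,2) | tMaxX 2.0091 tMaxY 0.1863 | tΔX 3.8637 tΔY 1.0353
    t=0.1863 [y] (2,3)
    t=1.2216 [y] (2,4)
    t=2.0091 [x] (3,4)
    t=2.2569 [y] (3,5)
    t=3.2922 [y] (3,6)
    t=4.3275 [y] (3,7) — stop
  → r_5 = 4.3275
beam 6: φ=90°, α=120°
  cosα=-0.5000 sinα=0.8660 | (2,2) | tMaxX 0.9600 tMaxY 0.2078 | tΔX 2.0000 tΔY 1.1547
    t=0.2078 [y] (2,3)
    t=0.9600 [x] (1,3)
    t=1.3625 [y] (1,4)
    t=2.5172 [y] (1,5)
    t=2.9600 [x] (0,5) — stop
  → r_6 = 2.9600
beam 7: φ=135°, α=165°
  cosα=-0.9659 sinα=0.2588 | (2,2) | tMaxX 0.4969 tMaxY 0.6955 | tΔX 1.0353 tΔY 3.8637
    t=0.4969 [x] (1,2) — stop
  → r_7 = 0.4969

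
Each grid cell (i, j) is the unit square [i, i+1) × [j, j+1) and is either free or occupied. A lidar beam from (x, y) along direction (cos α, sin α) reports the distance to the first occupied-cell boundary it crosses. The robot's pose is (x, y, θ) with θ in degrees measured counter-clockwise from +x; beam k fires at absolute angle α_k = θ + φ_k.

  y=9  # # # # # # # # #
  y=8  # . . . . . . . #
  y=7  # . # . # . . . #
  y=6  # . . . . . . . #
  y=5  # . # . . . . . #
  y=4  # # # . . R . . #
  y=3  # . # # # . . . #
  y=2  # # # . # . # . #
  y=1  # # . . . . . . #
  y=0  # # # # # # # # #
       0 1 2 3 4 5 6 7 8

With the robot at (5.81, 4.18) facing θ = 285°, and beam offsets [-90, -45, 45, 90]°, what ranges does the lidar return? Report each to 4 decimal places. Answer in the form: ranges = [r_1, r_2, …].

ranges = [0.8386, 1.6200, 2.5288, 2.2673]

beam 1: φ=-90°, α=195°
  dir = (cos 195°, sin 195°) = (-0.9659, -0.2588); from cell (5,4)
  next x-line at t=0.8386, next y-line at t=0.6955; Δt_x=1.0353, Δt_y=3.8637
    y: enter (5,3) at t=0.6955
    x: enter (4,3) at t=0.8386 ← occupied
  → r_1 = 0.8386
beam 2: φ=-45°, α=240°
  dir = (cos 240°, sin 240°) = (-0.5000, -0.8660); from cell (5,4)
  next x-line at t=1.6200, next y-line at t=0.2078; Δt_x=2.0000, Δt_y=1.1547
    y: enter (5,3) at t=0.2078
    y: enter (5,2) at t=1.3625
    x: enter (4,2) at t=1.6200 ← occupied
  → r_2 = 1.6200
beam 3: φ=45°, α=330°
  dir = (cos 330°, sin 330°) = (0.8660, -0.5000); from cell (5,4)
  next x-line at t=0.2194, next y-line at t=0.3600; Δt_x=1.1547, Δt_y=2.0000
    x: enter (6,4) at t=0.2194
    y: enter (6,3) at t=0.3600
    x: enter (7,3) at t=1.3741
    y: enter (7,2) at t=2.3600
    x: enter (8,2) at t=2.5288 ← occupied
  → r_3 = 2.5288
beam 4: φ=90°, α=15°
  dir = (cos 15°, sin 15°) = (0.9659, 0.2588); from cell (5,4)
  next x-line at t=0.1967, next y-line at t=3.1682; Δt_x=1.0353, Δt_y=3.8637
    x: enter (6,4) at t=0.1967
    x: enter (7,4) at t=1.2320
    x: enter (8,4) at t=2.2673 ← occupied
  → r_4 = 2.2673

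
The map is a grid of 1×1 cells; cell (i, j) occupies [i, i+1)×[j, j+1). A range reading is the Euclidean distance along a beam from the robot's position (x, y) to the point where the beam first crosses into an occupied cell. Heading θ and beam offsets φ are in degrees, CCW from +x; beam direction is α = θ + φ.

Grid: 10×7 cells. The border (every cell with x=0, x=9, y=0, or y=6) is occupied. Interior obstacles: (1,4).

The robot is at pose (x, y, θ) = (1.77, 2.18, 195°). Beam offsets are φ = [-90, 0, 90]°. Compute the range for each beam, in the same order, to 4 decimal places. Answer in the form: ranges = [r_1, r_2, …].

beam 1: φ=-90°, α=105°
  dir = (cos 105°, sin 105°) = (-0.2588, 0.9659); from cell (1,2)
  next x-line at t=2.9751, next y-line at t=0.8489; Δt_x=3.8637, Δt_y=1.0353
    y: enter (1,3) at t=0.8489
    y: enter (1,4) at t=1.8842 ← occupied
  → r_1 = 1.8842
beam 2: φ=0°, α=195°
  dir = (cos 195°, sin 195°) = (-0.9659, -0.2588); from cell (1,2)
  next x-line at t=0.7972, next y-line at t=0.6955; Δt_x=1.0353, Δt_y=3.8637
    y: enter (1,1) at t=0.6955
    x: enter (0,1) at t=0.7972 ← occupied
  → r_2 = 0.7972
beam 3: φ=90°, α=285°
  dir = (cos 285°, sin 285°) = (0.2588, -0.9659); from cell (1,2)
  next x-line at t=0.8887, next y-line at t=0.1863; Δt_x=3.8637, Δt_y=1.0353
    y: enter (1,1) at t=0.1863
    x: enter (2,1) at t=0.8887
    y: enter (2,0) at t=1.2216 ← occupied
  → r_3 = 1.2216

ranges = [1.8842, 0.7972, 1.2216]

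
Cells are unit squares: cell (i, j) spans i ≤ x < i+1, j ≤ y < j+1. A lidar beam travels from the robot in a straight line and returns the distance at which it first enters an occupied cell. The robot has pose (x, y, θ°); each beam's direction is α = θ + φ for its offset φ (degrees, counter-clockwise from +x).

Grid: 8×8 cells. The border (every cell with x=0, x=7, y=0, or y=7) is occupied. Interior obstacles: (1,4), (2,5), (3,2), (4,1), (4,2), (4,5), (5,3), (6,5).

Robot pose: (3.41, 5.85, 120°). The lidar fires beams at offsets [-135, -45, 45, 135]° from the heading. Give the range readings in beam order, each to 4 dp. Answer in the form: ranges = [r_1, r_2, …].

ranges = [0.6108, 1.1906, 0.4245, 5.0211]

beam 1: φ=-135°, α=345°
  cosα=0.9659 sinα=-0.2588 | (3,5) | tMaxX 0.6108 tMaxY 3.2841 | tΔX 1.0353 tΔY 3.8637
    t=0.6108 [x] (4,5) — stop
  → r_1 = 0.6108
beam 2: φ=-45°, α=75°
  cosα=0.2588 sinα=0.9659 | (3,5) | tMaxX 2.2796 tMaxY 0.1553 | tΔX 3.8637 tΔY 1.0353
    t=0.1553 [y] (3,6)
    t=1.1906 [y] (3,7) — stop
  → r_2 = 1.1906
beam 3: φ=45°, α=165°
  cosα=-0.9659 sinα=0.2588 | (3,5) | tMaxX 0.4245 tMaxY 0.5796 | tΔX 1.0353 tΔY 3.8637
    t=0.4245 [x] (2,5) — stop
  → r_3 = 0.4245
beam 4: φ=135°, α=255°
  cosα=-0.2588 sinα=-0.9659 | (3,5) | tMaxX 1.5841 tMaxY 0.8800 | tΔX 3.8637 tΔY 1.0353
    t=0.8800 [y] (3,4)
    t=1.5841 [x] (2,4)
    t=1.9153 [y] (2,3)
    t=2.9505 [y] (2,2)
    t=3.9858 [y] (2,1)
    t=5.0211 [y] (2,0) — stop
  → r_4 = 5.0211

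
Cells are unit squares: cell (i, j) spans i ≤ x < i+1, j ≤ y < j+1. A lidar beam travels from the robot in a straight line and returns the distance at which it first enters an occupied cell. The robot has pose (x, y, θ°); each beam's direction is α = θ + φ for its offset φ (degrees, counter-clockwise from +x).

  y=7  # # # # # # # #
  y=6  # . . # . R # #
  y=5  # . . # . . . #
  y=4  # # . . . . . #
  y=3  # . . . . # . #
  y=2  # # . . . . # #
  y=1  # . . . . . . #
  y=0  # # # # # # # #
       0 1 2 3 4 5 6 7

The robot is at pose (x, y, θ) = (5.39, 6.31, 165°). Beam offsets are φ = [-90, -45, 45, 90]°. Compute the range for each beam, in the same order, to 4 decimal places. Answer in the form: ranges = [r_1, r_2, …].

ranges = [0.7143, 0.7967, 1.6050, 5.4973]

beam 1: φ=-90°, α=75°
  direction (0.2588, 0.9659); cell (5,6); t to first gridline: x 2.3569, y 0.7143 (then +3.8637 / +1.0353)
    (5,7) via y @ 0.7143  # hit
  → r_1 = 0.7143
beam 2: φ=-45°, α=120°
  direction (-0.5000, 0.8660); cell (5,6); t to first gridline: x 0.7800, y 0.7967 (then +2.0000 / +1.1547)
    (4,6) via x @ 0.7800
    (4,7) via y @ 0.7967  # hit
  → r_2 = 0.7967
beam 3: φ=45°, α=210°
  direction (-0.8660, -0.5000); cell (5,6); t to first gridline: x 0.4503, y 0.6200 (then +1.1547 / +2.0000)
    (4,6) via x @ 0.4503
    (4,5) via y @ 0.6200
    (3,5) via x @ 1.6050  # hit
  → r_3 = 1.6050
beam 4: φ=90°, α=255°
  direction (-0.2588, -0.9659); cell (5,6); t to first gridline: x 1.5068, y 0.3209 (then +3.8637 / +1.0353)
    (5,5) via y @ 0.3209
    (5,4) via y @ 1.3562
    (4,4) via x @ 1.5068
    (4,3) via y @ 2.3915
    (4,2) via y @ 3.4268
    (4,1) via y @ 4.4620
    (3,1) via x @ 5.3705
    (3,0) via y @ 5.4973  # hit
  → r_4 = 5.4973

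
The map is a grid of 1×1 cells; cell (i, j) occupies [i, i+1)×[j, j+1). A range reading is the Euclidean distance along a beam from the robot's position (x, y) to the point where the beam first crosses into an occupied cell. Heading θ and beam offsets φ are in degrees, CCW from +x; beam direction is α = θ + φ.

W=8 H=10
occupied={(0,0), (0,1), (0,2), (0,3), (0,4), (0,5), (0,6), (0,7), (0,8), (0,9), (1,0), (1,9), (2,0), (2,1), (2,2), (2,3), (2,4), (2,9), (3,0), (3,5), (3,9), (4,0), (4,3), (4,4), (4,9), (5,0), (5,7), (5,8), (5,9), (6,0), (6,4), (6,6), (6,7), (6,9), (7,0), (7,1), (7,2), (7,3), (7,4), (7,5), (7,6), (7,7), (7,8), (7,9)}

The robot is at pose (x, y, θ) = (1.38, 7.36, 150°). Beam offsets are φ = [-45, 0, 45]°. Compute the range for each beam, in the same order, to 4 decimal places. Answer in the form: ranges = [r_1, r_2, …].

beam 1: φ=-45°, α=105°
  dir = (cos 105°, sin 105°) = (-0.2588, 0.9659); from cell (1,7)
  next x-line at t=1.4682, next y-line at t=0.6626; Δt_x=3.8637, Δt_y=1.0353
    y: enter (1,8) at t=0.6626
    x: enter (0,8) at t=1.4682 ← occupied
  → r_1 = 1.4682
beam 2: φ=0°, α=150°
  dir = (cos 150°, sin 150°) = (-0.8660, 0.5000); from cell (1,7)
  next x-line at t=0.4388, next y-line at t=1.2800; Δt_x=1.1547, Δt_y=2.0000
    x: enter (0,7) at t=0.4388 ← occupied
  → r_2 = 0.4388
beam 3: φ=45°, α=195°
  dir = (cos 195°, sin 195°) = (-0.9659, -0.2588); from cell (1,7)
  next x-line at t=0.3934, next y-line at t=1.3909; Δt_x=1.0353, Δt_y=3.8637
    x: enter (0,7) at t=0.3934 ← occupied
  → r_3 = 0.3934

ranges = [1.4682, 0.4388, 0.3934]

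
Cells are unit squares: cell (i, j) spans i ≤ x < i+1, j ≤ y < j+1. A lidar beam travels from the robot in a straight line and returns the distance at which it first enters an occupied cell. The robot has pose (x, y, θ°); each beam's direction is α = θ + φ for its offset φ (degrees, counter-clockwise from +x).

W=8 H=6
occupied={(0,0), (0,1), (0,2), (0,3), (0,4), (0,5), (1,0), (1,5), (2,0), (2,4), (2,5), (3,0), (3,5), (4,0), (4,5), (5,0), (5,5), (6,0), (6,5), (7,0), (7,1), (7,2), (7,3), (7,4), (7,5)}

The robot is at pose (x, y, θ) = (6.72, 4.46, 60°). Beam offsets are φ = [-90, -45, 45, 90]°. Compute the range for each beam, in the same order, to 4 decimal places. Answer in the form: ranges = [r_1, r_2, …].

beam 1: φ=-90°, α=330°
  direction (0.8660, -0.5000); cell (6,4); t to first gridline: x 0.3233, y 0.9200 (then +1.1547 / +2.0000)
    (7,4) via x @ 0.3233  # hit
  → r_1 = 0.3233
beam 2: φ=-45°, α=15°
  direction (0.9659, 0.2588); cell (6,4); t to first gridline: x 0.2899, y 2.0864 (then +1.0353 / +3.8637)
    (7,4) via x @ 0.2899  # hit
  → r_2 = 0.2899
beam 3: φ=45°, α=105°
  direction (-0.2588, 0.9659); cell (6,4); t to first gridline: x 2.7819, y 0.5590 (then +3.8637 / +1.0353)
    (6,5) via y @ 0.5590  # hit
  → r_3 = 0.5590
beam 4: φ=90°, α=150°
  direction (-0.8660, 0.5000); cell (6,4); t to first gridline: x 0.8314, y 1.0800 (then +1.1547 / +2.0000)
    (5,4) via x @ 0.8314
    (5,5) via y @ 1.0800  # hit
  → r_4 = 1.0800

ranges = [0.3233, 0.2899, 0.5590, 1.0800]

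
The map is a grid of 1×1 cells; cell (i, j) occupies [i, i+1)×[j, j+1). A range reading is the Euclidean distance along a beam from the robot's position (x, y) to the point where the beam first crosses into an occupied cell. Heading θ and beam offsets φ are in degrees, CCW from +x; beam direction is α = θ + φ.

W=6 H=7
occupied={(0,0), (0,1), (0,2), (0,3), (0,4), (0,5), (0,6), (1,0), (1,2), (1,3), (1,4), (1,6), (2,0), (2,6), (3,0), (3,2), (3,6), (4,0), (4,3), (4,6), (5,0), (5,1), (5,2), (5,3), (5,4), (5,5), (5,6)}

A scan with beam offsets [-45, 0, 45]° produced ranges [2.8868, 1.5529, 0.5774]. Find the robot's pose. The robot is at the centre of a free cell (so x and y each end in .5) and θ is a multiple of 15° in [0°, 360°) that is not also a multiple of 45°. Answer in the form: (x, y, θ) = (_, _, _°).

The pose lattice has 15·16 = 240 candidates. Test each by forward raycasting.
  (4.5, 5.5, 345°): beam 1 = 1.0000 ≠ 2.8868 ✗
  (2.5, 4.5, 285°): beam 1 = 1.0000 ≠ 2.8868 ✗
  (4.5, 5.5, 330°): beam 1 = 1.5529 ≠ 2.8868 ✗
  …
  (4.5, 5.5, 285°): r_1=2.8868, r_2=1.5529, r_3=0.5774 — all match ✓
Only this pose fits every beam.

(x, y, θ) = (4.5, 5.5, 285°)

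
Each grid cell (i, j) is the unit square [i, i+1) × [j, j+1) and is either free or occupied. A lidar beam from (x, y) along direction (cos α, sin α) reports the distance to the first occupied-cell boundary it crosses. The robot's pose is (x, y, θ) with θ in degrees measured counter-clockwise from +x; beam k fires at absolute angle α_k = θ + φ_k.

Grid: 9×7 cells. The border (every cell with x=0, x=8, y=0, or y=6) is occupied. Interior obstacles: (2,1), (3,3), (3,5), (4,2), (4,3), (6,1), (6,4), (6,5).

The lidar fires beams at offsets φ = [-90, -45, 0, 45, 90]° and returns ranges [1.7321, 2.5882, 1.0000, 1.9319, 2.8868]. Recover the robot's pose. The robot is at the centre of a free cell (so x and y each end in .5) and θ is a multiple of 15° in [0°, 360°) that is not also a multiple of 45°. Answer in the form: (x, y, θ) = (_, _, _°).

(x, y, θ) = (5.5, 3.5, 30°)

Enumerate (i+0.5, j+0.5, θ) over the 27 free cells and 16 admissible headings. For each, cast all 5 beams and compare to the given ranges.
  (5.5, 3.5, 15°): beam 1 = 1.9319 ≠ 1.7321 ✗
  (7.5, 2.5, 15°): beam 1 = 1.5529 ≠ 1.7321 ✗
  (2.5, 5.5, 150°): beam 1 = 0.5774 ≠ 1.7321 ✗
  …
  (5.5, 3.5, 30°): r_1=1.7321, r_2=2.5882, r_3=1.0000, r_4=1.9319, r_5=2.8868 — all match ✓
Only this pose fits every beam.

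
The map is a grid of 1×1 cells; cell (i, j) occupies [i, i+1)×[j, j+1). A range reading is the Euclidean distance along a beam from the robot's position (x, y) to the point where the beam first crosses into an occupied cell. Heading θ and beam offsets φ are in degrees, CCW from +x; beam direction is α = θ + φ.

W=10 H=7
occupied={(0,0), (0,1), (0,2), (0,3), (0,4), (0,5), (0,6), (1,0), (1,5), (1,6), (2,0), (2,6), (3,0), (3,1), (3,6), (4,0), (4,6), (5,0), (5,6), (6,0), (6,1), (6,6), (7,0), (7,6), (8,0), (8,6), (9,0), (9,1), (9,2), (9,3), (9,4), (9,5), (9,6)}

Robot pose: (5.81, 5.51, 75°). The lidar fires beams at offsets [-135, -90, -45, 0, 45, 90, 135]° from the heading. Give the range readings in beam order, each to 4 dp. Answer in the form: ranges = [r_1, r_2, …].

ranges = [5.2077, 3.3025, 0.9800, 0.5073, 0.5658, 1.8932, 5.5541]

beam 1: φ=-135°, α=300°
  direction (0.5000, -0.8660); cell (5,5); t to first gridline: x 0.3800, y 0.5889 (then +2.0000 / +1.1547)
    (6,5) via x @ 0.3800
    (6,4) via y @ 0.5889
    (6,3) via y @ 1.7436
    (7,3) via x @ 2.3800
    (7,2) via y @ 2.8983
    (7,1) via y @ 4.0530
    (8,1) via x @ 4.3800
    (8,0) via y @ 5.2077  # hit
  → r_1 = 5.2077
beam 2: φ=-90°, α=345°
  direction (0.9659, -0.2588); cell (5,5); t to first gridline: x 0.1967, y 1.9705 (then +1.0353 / +3.8637)
    (6,5) via x @ 0.1967
    (7,5) via x @ 1.2320
    (7,4) via y @ 1.9705
    (8,4) via x @ 2.2673
    (9,4) via x @ 3.3025  # hit
  → r_2 = 3.3025
beam 3: φ=-45°, α=30°
  direction (0.8660, 0.5000); cell (5,5); t to first gridline: x 0.2194, y 0.9800 (then +1.1547 / +2.0000)
    (6,5) via x @ 0.2194
    (6,6) via y @ 0.9800  # hit
  → r_3 = 0.9800
beam 4: φ=0°, α=75°
  direction (0.2588, 0.9659); cell (5,5); t to first gridline: x 0.7341, y 0.5073 (then +3.8637 / +1.0353)
    (5,6) via y @ 0.5073  # hit
  → r_4 = 0.5073
beam 5: φ=45°, α=120°
  direction (-0.5000, 0.8660); cell (5,5); t to first gridline: x 1.6200, y 0.5658 (then +2.0000 / +1.1547)
    (5,6) via y @ 0.5658  # hit
  → r_5 = 0.5658
beam 6: φ=90°, α=165°
  direction (-0.9659, 0.2588); cell (5,5); t to first gridline: x 0.8386, y 1.8932 (then +1.0353 / +3.8637)
    (4,5) via x @ 0.8386
    (3,5) via x @ 1.8738
    (3,6) via y @ 1.8932  # hit
  → r_6 = 1.8932
beam 7: φ=135°, α=210°
  direction (-0.8660, -0.5000); cell (5,5); t to first gridline: x 0.9353, y 1.0200 (then +1.1547 / +2.0000)
    (4,5) via x @ 0.9353
    (4,4) via y @ 1.0200
    (3,4) via x @ 2.0900
    (3,3) via y @ 3.0200
    (2,3) via x @ 3.2447
    (1,3) via x @ 4.3994
    (1,2) via y @ 5.0200
    (0,2) via x @ 5.5541  # hit
  → r_7 = 5.5541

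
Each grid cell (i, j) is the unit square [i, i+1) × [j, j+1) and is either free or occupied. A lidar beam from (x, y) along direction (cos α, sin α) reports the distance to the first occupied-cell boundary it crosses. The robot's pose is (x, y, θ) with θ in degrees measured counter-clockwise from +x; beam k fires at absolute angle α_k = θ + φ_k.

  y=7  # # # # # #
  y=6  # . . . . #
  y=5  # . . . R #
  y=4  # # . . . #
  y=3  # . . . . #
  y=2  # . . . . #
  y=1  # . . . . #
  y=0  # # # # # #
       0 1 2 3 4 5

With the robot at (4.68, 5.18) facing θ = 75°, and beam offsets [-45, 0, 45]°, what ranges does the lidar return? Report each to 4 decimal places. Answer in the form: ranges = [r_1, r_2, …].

beam 1: φ=-45°, α=30°
  dir = (cos 30°, sin 30°) = (0.8660, 0.5000); from cell (4,5)
  next x-line at t=0.3695, next y-line at t=1.6400; Δt_x=1.1547, Δt_y=2.0000
    x: enter (5,5) at t=0.3695 ← occupied
  → r_1 = 0.3695
beam 2: φ=0°, α=75°
  dir = (cos 75°, sin 75°) = (0.2588, 0.9659); from cell (4,5)
  next x-line at t=1.2364, next y-line at t=0.8489; Δt_x=3.8637, Δt_y=1.0353
    y: enter (4,6) at t=0.8489
    x: enter (5,6) at t=1.2364 ← occupied
  → r_2 = 1.2364
beam 3: φ=45°, α=120°
  dir = (cos 120°, sin 120°) = (-0.5000, 0.8660); from cell (4,5)
  next x-line at t=1.3600, next y-line at t=0.9469; Δt_x=2.0000, Δt_y=1.1547
    y: enter (4,6) at t=0.9469
    x: enter (3,6) at t=1.3600
    y: enter (3,7) at t=2.1016 ← occupied
  → r_3 = 2.1016

ranges = [0.3695, 1.2364, 2.1016]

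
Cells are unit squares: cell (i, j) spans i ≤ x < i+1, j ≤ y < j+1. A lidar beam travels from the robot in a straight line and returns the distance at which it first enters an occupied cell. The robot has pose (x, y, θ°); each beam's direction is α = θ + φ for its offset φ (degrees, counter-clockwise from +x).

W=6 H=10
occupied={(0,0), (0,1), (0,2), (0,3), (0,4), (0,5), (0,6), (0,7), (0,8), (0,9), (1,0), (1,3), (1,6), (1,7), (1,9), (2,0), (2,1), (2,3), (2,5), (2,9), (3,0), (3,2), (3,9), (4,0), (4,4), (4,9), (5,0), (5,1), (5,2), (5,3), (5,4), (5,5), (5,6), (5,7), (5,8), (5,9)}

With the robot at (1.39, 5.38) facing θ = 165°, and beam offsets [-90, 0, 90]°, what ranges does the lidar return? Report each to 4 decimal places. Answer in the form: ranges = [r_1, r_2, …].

beam 1: φ=-90°, α=75°
  cosα=0.2588 sinα=0.9659 | (1,5) | tMaxX 2.3569 tMaxY 0.6419 | tΔX 3.8637 tΔY 1.0353
    t=0.6419 [y] (1,6) — stop
  → r_1 = 0.6419
beam 2: φ=0°, α=165°
  cosα=-0.9659 sinα=0.2588 | (1,5) | tMaxX 0.4038 tMaxY 2.3955 | tΔX 1.0353 tΔY 3.8637
    t=0.4038 [x] (0,5) — stop
  → r_2 = 0.4038
beam 3: φ=90°, α=255°
  cosα=-0.2588 sinα=-0.9659 | (1,5) | tMaxX 1.5068 tMaxY 0.3934 | tΔX 3.8637 tΔY 1.0353
    t=0.3934 [y] (1,4)
    t=1.4287 [y] (1,3) — stop
  → r_3 = 1.4287

ranges = [0.6419, 0.4038, 1.4287]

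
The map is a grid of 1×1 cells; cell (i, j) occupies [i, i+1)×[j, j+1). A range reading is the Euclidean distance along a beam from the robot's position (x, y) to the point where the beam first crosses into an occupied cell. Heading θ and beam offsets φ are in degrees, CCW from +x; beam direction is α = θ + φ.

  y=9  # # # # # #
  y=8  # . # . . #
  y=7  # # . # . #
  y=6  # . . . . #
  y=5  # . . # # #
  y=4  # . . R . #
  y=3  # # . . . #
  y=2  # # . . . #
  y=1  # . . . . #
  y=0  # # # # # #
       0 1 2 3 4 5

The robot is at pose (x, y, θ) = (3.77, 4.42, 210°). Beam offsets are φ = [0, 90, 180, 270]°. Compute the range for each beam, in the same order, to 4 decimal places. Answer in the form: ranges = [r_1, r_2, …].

beam 1: φ=0°, α=210°
  dir = (cos 210°, sin 210°) = (-0.8660, -0.5000); from cell (3,4)
  next x-line at t=0.8891, next y-line at t=0.8400; Δt_x=1.1547, Δt_y=2.0000
    y: enter (3,3) at t=0.8400
    x: enter (2,3) at t=0.8891
    x: enter (1,3) at t=2.0438 ← occupied
  → r_1 = 2.0438
beam 2: φ=90°, α=300°
  dir = (cos 300°, sin 300°) = (0.5000, -0.8660); from cell (3,4)
  next x-line at t=0.4600, next y-line at t=0.4850; Δt_x=2.0000, Δt_y=1.1547
    x: enter (4,4) at t=0.4600
    y: enter (4,3) at t=0.4850
    y: enter (4,2) at t=1.6397
    x: enter (5,2) at t=2.4600 ← occupied
  → r_2 = 2.4600
beam 3: φ=180°, α=30°
  dir = (cos 30°, sin 30°) = (0.8660, 0.5000); from cell (3,4)
  next x-line at t=0.2656, next y-line at t=1.1600; Δt_x=1.1547, Δt_y=2.0000
    x: enter (4,4) at t=0.2656
    y: enter (4,5) at t=1.1600 ← occupied
  → r_3 = 1.1600
beam 4: φ=270°, α=120°
  dir = (cos 120°, sin 120°) = (-0.5000, 0.8660); from cell (3,4)
  next x-line at t=1.5400, next y-line at t=0.6697; Δt_x=2.0000, Δt_y=1.1547
    y: enter (3,5) at t=0.6697 ← occupied
  → r_4 = 0.6697

ranges = [2.0438, 2.4600, 1.1600, 0.6697]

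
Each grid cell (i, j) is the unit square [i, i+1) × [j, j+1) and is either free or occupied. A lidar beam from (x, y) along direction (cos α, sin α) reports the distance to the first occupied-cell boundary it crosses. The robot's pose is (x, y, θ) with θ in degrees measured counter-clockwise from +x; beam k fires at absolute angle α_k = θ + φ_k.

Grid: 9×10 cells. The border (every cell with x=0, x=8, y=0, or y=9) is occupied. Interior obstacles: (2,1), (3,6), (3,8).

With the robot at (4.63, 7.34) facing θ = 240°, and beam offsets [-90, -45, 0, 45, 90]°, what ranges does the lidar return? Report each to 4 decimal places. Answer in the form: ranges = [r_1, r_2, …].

ranges = [1.3200, 1.3137, 1.2600, 6.5637, 3.8913]

beam 1: φ=-90°, α=150°
  dir = (cos 150°, sin 150°) = (-0.8660, 0.5000); from cell (4,7)
  next x-line at t=0.7275, next y-line at t=1.3200; Δt_x=1.1547, Δt_y=2.0000
    x: enter (3,7) at t=0.7275
    y: enter (3,8) at t=1.3200 ← occupied
  → r_1 = 1.3200
beam 2: φ=-45°, α=195°
  dir = (cos 195°, sin 195°) = (-0.9659, -0.2588); from cell (4,7)
  next x-line at t=0.6522, next y-line at t=1.3137; Δt_x=1.0353, Δt_y=3.8637
    x: enter (3,7) at t=0.6522
    y: enter (3,6) at t=1.3137 ← occupied
  → r_2 = 1.3137
beam 3: φ=0°, α=240°
  dir = (cos 240°, sin 240°) = (-0.5000, -0.8660); from cell (4,7)
  next x-line at t=1.2600, next y-line at t=0.3926; Δt_x=2.0000, Δt_y=1.1547
    y: enter (4,6) at t=0.3926
    x: enter (3,6) at t=1.2600 ← occupied
  → r_3 = 1.2600
beam 4: φ=45°, α=285°
  dir = (cos 285°, sin 285°) = (0.2588, -0.9659); from cell (4,7)
  next x-line at t=1.4296, next y-line at t=0.3520; Δt_x=3.8637, Δt_y=1.0353
    y: enter (4,6) at t=0.3520
    y: enter (4,5) at t=1.3873
    x: enter (5,5) at t=1.4296
    y: enter (5,4) at t=2.4225
    y: enter (5,3) at t=3.4578
    y: enter (5,2) at t=4.4931
    x: enter (6,2) at t=5.2933
    y: enter (6,1) at t=5.5284
    y: enter (6,0) at t=6.5637 ← occupied
  → r_4 = 6.5637
beam 5: φ=90°, α=330°
  dir = (cos 330°, sin 330°) = (0.8660, -0.5000); from cell (4,7)
  next x-line at t=0.4272, next y-line at t=0.6800; Δt_x=1.1547, Δt_y=2.0000
    x: enter (5,7) at t=0.4272
    y: enter (5,6) at t=0.6800
    x: enter (6,6) at t=1.5819
    y: enter (6,5) at t=2.6800
    x: enter (7,5) at t=2.7366
    x: enter (8,5) at t=3.8913 ← occupied
  → r_5 = 3.8913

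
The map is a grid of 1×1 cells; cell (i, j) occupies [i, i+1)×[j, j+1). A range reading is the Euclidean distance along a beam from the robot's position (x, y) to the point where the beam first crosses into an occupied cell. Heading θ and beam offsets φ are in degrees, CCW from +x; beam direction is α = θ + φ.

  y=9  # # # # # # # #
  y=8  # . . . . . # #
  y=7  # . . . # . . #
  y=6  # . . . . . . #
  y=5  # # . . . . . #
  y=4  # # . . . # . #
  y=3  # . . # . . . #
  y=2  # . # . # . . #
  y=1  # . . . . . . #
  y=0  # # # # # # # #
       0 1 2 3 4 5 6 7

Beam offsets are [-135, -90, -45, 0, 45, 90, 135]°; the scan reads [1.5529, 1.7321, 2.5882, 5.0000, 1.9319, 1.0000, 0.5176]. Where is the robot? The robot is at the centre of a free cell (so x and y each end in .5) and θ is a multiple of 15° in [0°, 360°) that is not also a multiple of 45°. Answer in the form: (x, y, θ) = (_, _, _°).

(x, y, θ) = (2.5, 8.5, 300°)

Enumerate (i+0.5, j+0.5, θ) over the 40 free cells and 16 admissible headings. For each, cast all 7 beams and compare to the given ranges.
  (2.5, 6.5, 330°): beam 2 = 1.0000 ≠ 1.7321 ✗
  (3.5, 5.5, 75°): beam 1 = 2.8868 ≠ 1.5529 ✗
  (2.5, 1.5, 165°): beam 1 = 1.7321 ≠ 1.5529 ✗
  (3.5, 8.5, 285°): beam 1 = 1.0000 ≠ 1.5529 ✗
  (2.5, 8.5, 210°): beam 1 = 0.5176 ≠ 1.5529 ✗
  …
  (2.5, 8.5, 300°): r_1=1.5529, r_2=1.7321, r_3=2.5882, r_4=5.0000, r_5=1.9319, r_6=1.0000, r_7=0.5176 — all match ✓
Unique over the lattice → pose = (2.5, 8.5, 300°).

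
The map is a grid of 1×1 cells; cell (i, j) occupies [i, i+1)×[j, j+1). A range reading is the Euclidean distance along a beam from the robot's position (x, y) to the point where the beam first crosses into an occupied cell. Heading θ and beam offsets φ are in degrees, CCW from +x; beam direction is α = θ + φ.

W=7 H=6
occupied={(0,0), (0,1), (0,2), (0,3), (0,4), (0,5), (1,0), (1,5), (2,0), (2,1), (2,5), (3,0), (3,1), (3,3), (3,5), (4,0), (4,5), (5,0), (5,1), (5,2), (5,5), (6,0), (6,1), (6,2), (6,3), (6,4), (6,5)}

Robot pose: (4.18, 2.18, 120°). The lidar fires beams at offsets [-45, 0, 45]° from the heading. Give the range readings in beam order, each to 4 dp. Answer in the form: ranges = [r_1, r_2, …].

ranges = [2.9195, 0.9469, 3.2922]

beam 1: φ=-45°, α=75°
  cosα=0.2588 sinα=0.9659 | (4,2) | tMaxX 3.1682 tMaxY 0.8489 | tΔX 3.8637 tΔY 1.0353
    t=0.8489 [y] (4,3)
    t=1.8842 [y] (4,4)
    t=2.9195 [y] (4,5) — stop
  → r_1 = 2.9195
beam 2: φ=0°, α=120°
  cosα=-0.5000 sinα=0.8660 | (4,2) | tMaxX 0.3600 tMaxY 0.9469 | tΔX 2.0000 tΔY 1.1547
    t=0.3600 [x] (3,2)
    t=0.9469 [y] (3,3) — stop
  → r_2 = 0.9469
beam 3: φ=45°, α=165°
  cosα=-0.9659 sinα=0.2588 | (4,2) | tMaxX 0.1863 tMaxY 3.1682 | tΔX 1.0353 tΔY 3.8637
    t=0.1863 [x] (3,2)
    t=1.2216 [x] (2,2)
    t=2.2569 [x] (1,2)
    t=3.1682 [y] (1,3)
    t=3.2922 [x] (0,3) — stop
  → r_3 = 3.2922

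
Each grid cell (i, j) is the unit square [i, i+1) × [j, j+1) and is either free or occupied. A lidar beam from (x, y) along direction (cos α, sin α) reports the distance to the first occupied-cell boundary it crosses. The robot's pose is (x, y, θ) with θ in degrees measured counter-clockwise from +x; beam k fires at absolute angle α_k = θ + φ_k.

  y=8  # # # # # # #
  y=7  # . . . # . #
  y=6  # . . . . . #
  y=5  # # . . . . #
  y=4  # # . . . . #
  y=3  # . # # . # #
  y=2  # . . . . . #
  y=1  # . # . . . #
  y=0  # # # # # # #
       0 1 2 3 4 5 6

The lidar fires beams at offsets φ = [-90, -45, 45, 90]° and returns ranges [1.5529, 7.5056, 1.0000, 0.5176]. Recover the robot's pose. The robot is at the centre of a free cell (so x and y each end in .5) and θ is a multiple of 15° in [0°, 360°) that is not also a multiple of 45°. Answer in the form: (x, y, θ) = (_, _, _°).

Enumerate (i+0.5, j+0.5, θ) over the 28 free cells and 16 admissible headings. For each, cast all 4 beams and compare to the given ranges.
  (4.5, 5.5, 165°): beam 2 = 2.8868 ≠ 7.5056 ✗
  (5.5, 1.5, 75°): beam 1 = 0.5176 ≠ 1.5529 ✗
  (3.5, 5.5, 345°): beam 2 = 5.0000 ≠ 7.5056 ✗
  (1.5, 1.5, 195°): beam 1 = 1.9319 ≠ 1.5529 ✗
  …
  (5.5, 1.5, 165°): r_1=1.5529, r_2=7.5056, r_3=1.0000, r_4=0.5176 — all match ✓
Unique over the lattice → pose = (5.5, 1.5, 165°).

(x, y, θ) = (5.5, 1.5, 165°)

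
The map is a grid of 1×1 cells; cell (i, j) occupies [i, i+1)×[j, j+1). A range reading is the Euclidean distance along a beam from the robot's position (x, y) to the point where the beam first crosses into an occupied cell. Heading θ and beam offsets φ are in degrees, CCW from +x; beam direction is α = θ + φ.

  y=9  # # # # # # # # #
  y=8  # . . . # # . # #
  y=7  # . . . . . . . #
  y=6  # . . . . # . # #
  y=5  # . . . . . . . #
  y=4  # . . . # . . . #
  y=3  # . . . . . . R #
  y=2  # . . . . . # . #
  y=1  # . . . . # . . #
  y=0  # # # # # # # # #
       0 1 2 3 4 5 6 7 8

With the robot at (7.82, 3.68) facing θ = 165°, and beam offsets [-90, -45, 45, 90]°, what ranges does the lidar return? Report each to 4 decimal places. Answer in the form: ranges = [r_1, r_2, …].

beam 1: φ=-90°, α=75°
  dir = (cos 75°, sin 75°) = (0.2588, 0.9659); from cell (7,3)
  next x-line at t=0.6955, next y-line at t=0.3313; Δt_x=3.8637, Δt_y=1.0353
    y: enter (7,4) at t=0.3313
    x: enter (8,4) at t=0.6955 ← occupied
  → r_1 = 0.6955
beam 2: φ=-45°, α=120°
  dir = (cos 120°, sin 120°) = (-0.5000, 0.8660); from cell (7,3)
  next x-line at t=1.6400, next y-line at t=0.3695; Δt_x=2.0000, Δt_y=1.1547
    y: enter (7,4) at t=0.3695
    y: enter (7,5) at t=1.5242
    x: enter (6,5) at t=1.6400
    y: enter (6,6) at t=2.6789
    x: enter (5,6) at t=3.6400 ← occupied
  → r_2 = 3.6400
beam 3: φ=45°, α=210°
  dir = (cos 210°, sin 210°) = (-0.8660, -0.5000); from cell (7,3)
  next x-line at t=0.9469, next y-line at t=1.3600; Δt_x=1.1547, Δt_y=2.0000
    x: enter (6,3) at t=0.9469
    y: enter (6,2) at t=1.3600 ← occupied
  → r_3 = 1.3600
beam 4: φ=90°, α=255°
  dir = (cos 255°, sin 255°) = (-0.2588, -0.9659); from cell (7,3)
  next x-line at t=3.1682, next y-line at t=0.7040; Δt_x=3.8637, Δt_y=1.0353
    y: enter (7,2) at t=0.7040
    y: enter (7,1) at t=1.7393
    y: enter (7,0) at t=2.7745 ← occupied
  → r_4 = 2.7745

ranges = [0.6955, 3.6400, 1.3600, 2.7745]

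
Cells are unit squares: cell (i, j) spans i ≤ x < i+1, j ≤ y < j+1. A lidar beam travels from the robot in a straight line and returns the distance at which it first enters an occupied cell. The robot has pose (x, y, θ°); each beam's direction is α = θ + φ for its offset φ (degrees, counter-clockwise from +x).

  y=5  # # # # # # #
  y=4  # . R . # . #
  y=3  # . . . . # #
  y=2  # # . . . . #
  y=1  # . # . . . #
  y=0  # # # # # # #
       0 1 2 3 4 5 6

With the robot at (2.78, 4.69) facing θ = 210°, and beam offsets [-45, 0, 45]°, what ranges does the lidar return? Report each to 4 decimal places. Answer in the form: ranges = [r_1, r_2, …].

beam 1: φ=-45°, α=165°
  d=(-0.9659,0.2588)  start (2,4)  tX=0.8075 tY=1.1977  stride 1/|dx|=1.0353 1/|dy|=3.8637
    cross x-line → (1,4), t=0.8075
    cross y-line → (1,5), t=1.1977 (wall)
  → r_1 = 1.1977
beam 2: φ=0°, α=210°
  d=(-0.8660,-0.5000)  start (2,4)  tX=0.9007 tY=1.3800  stride 1/|dx|=1.1547 1/|dy|=2.0000
    cross x-line → (1,4), t=0.9007
    cross y-line → (1,3), t=1.3800
    cross x-line → (0,3), t=2.0554 (wall)
  → r_2 = 2.0554
beam 3: φ=45°, α=255°
  d=(-0.2588,-0.9659)  start (2,4)  tX=3.0137 tY=0.7143  stride 1/|dx|=3.8637 1/|dy|=1.0353
    cross y-line → (2,3), t=0.7143
    cross y-line → (2,2), t=1.7496
    cross y-line → (2,1), t=2.7849 (wall)
  → r_3 = 2.7849

ranges = [1.1977, 2.0554, 2.7849]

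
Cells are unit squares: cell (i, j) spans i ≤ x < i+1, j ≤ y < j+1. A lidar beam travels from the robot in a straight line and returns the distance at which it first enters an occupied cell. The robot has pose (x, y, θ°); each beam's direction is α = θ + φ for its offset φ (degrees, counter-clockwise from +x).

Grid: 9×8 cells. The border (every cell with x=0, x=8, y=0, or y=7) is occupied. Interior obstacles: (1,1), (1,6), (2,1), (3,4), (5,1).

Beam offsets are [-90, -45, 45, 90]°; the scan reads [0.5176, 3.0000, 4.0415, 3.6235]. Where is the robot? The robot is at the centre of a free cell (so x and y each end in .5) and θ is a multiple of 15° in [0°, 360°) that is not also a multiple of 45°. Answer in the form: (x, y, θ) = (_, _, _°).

(x, y, θ) = (4.5, 4.5, 285°)

Candidates: 37 free-cell centres × 16 headings = 592 poses. Raycast each; keep the one whose scan matches to 4 dp.
  (6.5, 5.5, 30°): beam 1 = 3.0000 ≠ 0.5176 ✗
  (3.5, 6.5, 15°): beam 1 = 1.5529 ≠ 0.5176 ✗
  (3.5, 1.5, 285°): beam 2 = 0.5774 ≠ 3.0000 ✗
  …
  (4.5, 4.5, 285°): r_1=0.5176, r_2=3.0000, r_3=4.0415, r_4=3.6235 — all match ✓
Unique over the lattice → pose = (4.5, 4.5, 285°).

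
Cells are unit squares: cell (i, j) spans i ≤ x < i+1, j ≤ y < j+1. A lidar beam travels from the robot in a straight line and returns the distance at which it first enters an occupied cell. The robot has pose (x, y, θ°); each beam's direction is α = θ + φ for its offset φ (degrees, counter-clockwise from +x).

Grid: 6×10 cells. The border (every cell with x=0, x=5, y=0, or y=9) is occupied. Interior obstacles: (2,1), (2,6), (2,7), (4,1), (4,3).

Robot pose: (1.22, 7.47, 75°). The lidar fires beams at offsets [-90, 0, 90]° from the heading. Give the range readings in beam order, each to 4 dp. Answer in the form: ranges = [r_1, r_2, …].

beam 1: φ=-90°, α=345°
  d=(0.9659,-0.2588)  start (1,7)  tX=0.8075 tY=1.8159  stride 1/|dx|=1.0353 1/|dy|=3.8637
    cross x-line → (2,7), t=0.8075 (wall)
  → r_1 = 0.8075
beam 2: φ=0°, α=75°
  d=(0.2588,0.9659)  start (1,7)  tX=3.0137 tY=0.5487  stride 1/|dx|=3.8637 1/|dy|=1.0353
    cross y-line → (1,8), t=0.5487
    cross y-line → (1,9), t=1.5840 (wall)
  → r_2 = 1.5840
beam 3: φ=90°, α=165°
  d=(-0.9659,0.2588)  start (1,7)  tX=0.2278 tY=2.0478  stride 1/|dx|=1.0353 1/|dy|=3.8637
    cross x-line → (0,7), t=0.2278 (wall)
  → r_3 = 0.2278

ranges = [0.8075, 1.5840, 0.2278]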